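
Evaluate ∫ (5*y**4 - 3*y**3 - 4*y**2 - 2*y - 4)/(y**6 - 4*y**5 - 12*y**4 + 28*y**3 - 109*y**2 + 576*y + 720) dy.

Factor the denominator: (y - 5)*(y - 4)*(y + 1)*(y + 4)*(y**2 + 9).
Partial-fraction decomposition: -(699*y - 3509)/(4250*(y**2 + 9)) - 353/(1350*(y + 4)) + 1/(450*(y + 1)) - 253/(250*(y - 4)) + 659/(459*(y - 5)).
Integrate each term; A/(y−a) gives A·log|y−a|; the (By+D)/(y²+p²) term gives a log and an atan.

659*log(y - 5)/459 - 253*log(y - 4)/250 + log(y + 1)/450 - 353*log(y + 4)/1350 - 699*log(y**2 + 9)/8500 + 3509*atan(y/3)/12750 + C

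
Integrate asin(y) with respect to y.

Use integration by parts with u = arcsin(y), dv = dy.
Then du = 1/sqrt(-y**2 + 1) dy.

y*asin(y) + sqrt(-y**2 + 1) + C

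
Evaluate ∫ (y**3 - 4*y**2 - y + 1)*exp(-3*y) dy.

Use integration by parts with u = y**3 - 4*y**2 - y + 1, dv = exp(-3*y) dy, so v = -exp(-3*y)/3.
Apply parts 3 times (tabular method): alternate signs, differentiate u down to 0, integrate dv up.

(-y**3 + 3*y**2 + 3*y)*exp(-3*y)/3 + C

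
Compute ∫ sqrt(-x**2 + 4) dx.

Substitute x = 2·sin(θ), so dx = 2·cos(θ) dθ and the radical becomes sqrt(-x**2 + 4) = 2·cos(θ) by the Pythagorean identity.
Integrate the resulting trig expression in θ, then back-substitute θ = asin(x/2), sin(θ) = x/2, cos(θ) = sqrt(-x**2 + 4)/2 (absorbing any constant into C).

x*sqrt(-x**2 + 4)/2 + 2*asin(x/2) + C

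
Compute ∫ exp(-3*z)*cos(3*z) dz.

Let I denote the integral. Integrate by parts with u = cos(3*z), dv = exp(-3*z) dz, so v = -exp(-3*z)/3: I = -exp(-3*z)*cos(3*z)/3 − ∫ exp(-3*z)*sin(3*z) dz.
Apply parts again with u = sin(3*z), dv = exp(-3*z) dz: ∫ exp(-3*z)*sin(3*z) dz = -exp(-3*z)*sin(3*z)/3 + I. Substituting back brings back I: I = exp(-3*z)*sin(3*z)/3 - exp(-3*z)*cos(3*z)/3 − I.
Solving for I: (1 + 1)·I equals the remaining terms, so I = (1/2)·(exp(-3*z)*sin(3*z)/3 - exp(-3*z)*cos(3*z)/3).

exp(-3*z)*sin(3*z)/6 - exp(-3*z)*cos(3*z)/6 + C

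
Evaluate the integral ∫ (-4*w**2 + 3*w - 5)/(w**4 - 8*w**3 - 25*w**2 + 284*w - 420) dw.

-18*log(w - 7)/13 + 15*log(w - 5)/11 - log(w - 2)/8 + 167*log(w + 6)/1144 + C

Factor the denominator: (w - 7)*(w - 5)*(w - 2)*(w + 6).
Partial-fraction decomposition: 167/(1144*(w + 6)) - 1/(8*(w - 2)) + 15/(11*(w - 5)) - 18/(13*(w - 7)).
Integrate each term: A/(w−a) contributes A·log|w−a|.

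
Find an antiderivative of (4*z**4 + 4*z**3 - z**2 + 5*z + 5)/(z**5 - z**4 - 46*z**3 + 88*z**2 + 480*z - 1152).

Factor the denominator: (z - 4)**2*(z - 3)*(z + 4)*(z + 6).
Partial-fraction decomposition: 4259/(1800*(z + 6)) - 737/(896*(z + 4)) + 443/(63*(z - 3)) - 14641/(3200*(z - 4)) + 1289/(80*(z - 4)**2).
Integrate each term; A/(z−a) gives A·log|z−a|; A/(z−a)² gives −A/(z−a).

-14641*log(z - 4)/3200 + 443*log(z - 3)/63 - 737*log(z + 4)/896 + 4259*log(z + 6)/1800 - 1289/(80*z - 320) + C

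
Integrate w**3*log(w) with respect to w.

w**4*log(w)/4 - w**4/16 + C

Use integration by parts with u = log(w), dv = w**3 dw.
Then du = 1/w dw and v = w**4/4.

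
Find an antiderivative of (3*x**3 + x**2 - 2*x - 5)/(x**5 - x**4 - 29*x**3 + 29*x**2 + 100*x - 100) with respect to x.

Factor the denominator: (x - 5)*(x - 2)*(x - 1)*(x + 2)*(x + 5).
Partial-fraction decomposition: -23/(84*(x + 5)) + 1/(12*(x + 2)) - 1/(24*(x - 1)) - 19/(84*(x - 2)) + 11/(24*(x - 5)).
Integrate each term: A/(x−a) contributes A·log|x−a|.

11*log(x - 5)/24 - 19*log(x - 2)/84 - log(x - 1)/24 + log(x + 2)/12 - 23*log(x + 5)/84 + C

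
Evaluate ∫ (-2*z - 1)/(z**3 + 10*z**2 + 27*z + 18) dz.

log(z + 1)/10 - 5*log(z + 3)/6 + 11*log(z + 6)/15 + C

Factor the denominator: (z + 1)*(z + 3)*(z + 6).
Partial-fraction decomposition: 11/(15*(z + 6)) - 5/(6*(z + 3)) + 1/(10*(z + 1)).
Integrate each term: A/(z−a) contributes A·log|z−a|.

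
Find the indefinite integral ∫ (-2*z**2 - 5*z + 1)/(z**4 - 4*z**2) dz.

Factor the denominator: z**2*(z - 2)*(z + 2).
Partial-fraction decomposition: -3/(16*(z + 2)) - 17/(16*(z - 2)) + 5/(4*z) - 1/(4*z**2).
Integrate each term; A/(z−a) gives A·log|z−a|; A/(z−a)² gives −A/(z−a).

5*log(z)/4 - 17*log(z - 2)/16 - 3*log(z + 2)/16 + 1/(4*z) + C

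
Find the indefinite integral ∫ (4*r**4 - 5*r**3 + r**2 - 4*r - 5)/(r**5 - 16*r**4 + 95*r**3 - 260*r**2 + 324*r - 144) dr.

4111*log(r - 6)/120 - 233*log(r - 4)/4 + 181*log(r - 3)/6 - 15*log(r - 2)/8 - 3*log(r - 1)/10 + C

Factor the denominator: (r - 6)*(r - 4)*(r - 3)*(r - 2)*(r - 1).
Partial-fraction decomposition: -3/(10*(r - 1)) - 15/(8*(r - 2)) + 181/(6*(r - 3)) - 233/(4*(r - 4)) + 4111/(120*(r - 6)).
Integrate each term: A/(r−a) contributes A·log|r−a|.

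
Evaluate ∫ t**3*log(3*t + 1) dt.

t**4*log(3*t + 1)/4 - t**4/16 + t**3/36 - t**2/72 + t/108 - log(3*t + 1)/324 + C

Use integration by parts with u = log(3*t + 1), dv = t**3 dt.
Then du = 3/(3*t + 1) dt and v = t**4/4.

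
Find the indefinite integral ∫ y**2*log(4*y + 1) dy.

Use integration by parts with u = log(4*y + 1), dv = y**2 dy.
Then du = 4/(4*y + 1) dy and v = y**3/3.

y**3*log(4*y + 1)/3 - y**3/9 + y**2/24 - y/48 + log(4*y + 1)/192 + C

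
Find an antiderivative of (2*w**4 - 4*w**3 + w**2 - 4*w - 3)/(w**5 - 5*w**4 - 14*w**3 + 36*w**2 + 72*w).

-log(w)/24 + 193*log(w - 6)/128 - 16*log(w - 3)/75 + 2391*log(w + 2)/3200 + 73/(80*w + 160) + C

Factor the denominator: w*(w - 6)*(w - 3)*(w + 2)**2.
Partial-fraction decomposition: 2391/(3200*(w + 2)) - 73/(80*(w + 2)**2) - 16/(75*(w - 3)) + 193/(128*(w - 6)) - 1/(24*w).
Integrate each term; A/(w−a) gives A·log|w−a|; A/(w−a)² gives −A/(w−a).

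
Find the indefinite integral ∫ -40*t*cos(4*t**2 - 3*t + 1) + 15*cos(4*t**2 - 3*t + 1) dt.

Let u = 4*t**2 - 3*t + 1, so du = (8*t - 3) dt.
Rewriting, the integral becomes -5·∫ cos(u) du = -5·sin(u).
Substituting back, u = 4*t**2 - 3*t + 1.

-5*sin(4*t**2 - 3*t + 1) + C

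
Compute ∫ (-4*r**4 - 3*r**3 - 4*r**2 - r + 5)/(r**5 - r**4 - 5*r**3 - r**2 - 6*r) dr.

Factor the denominator: r*(r - 3)*(r + 2)*(r**2 + 1).
Partial-fraction decomposition: (37*r - 9)/(50*(r**2 + 1)) - 49/(50*(r + 2)) - 439/(150*(r - 3)) - 5/(6*r).
Integrate each term; A/(r−a) gives A·log|r−a|; the (Br+D)/(r²+p²) term gives a log and an atan.

-5*log(r)/6 - 439*log(r - 3)/150 - 49*log(r + 2)/50 + 37*log(r**2 + 1)/100 - 9*atan(r)/50 + C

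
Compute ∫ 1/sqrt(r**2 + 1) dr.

Substitute r = tan(θ), so dr = sec(θ)^2 dθ and the radical becomes sqrt(r**2 + 1) = sec(θ) by the Pythagorean identity.
Integrate the resulting trig expression in θ, then back-substitute tan(θ) = r, sec(θ) = sqrt(r**2 + 1) (absorbing any constant into C).

log(r + sqrt(r**2 + 1)) + C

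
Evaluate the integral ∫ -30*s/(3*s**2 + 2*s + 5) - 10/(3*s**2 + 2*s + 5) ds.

-5*log(3*s**2 + 2*s + 5) + C

Let u = 3*s**2 + 2*s + 5, so du = (6*s + 2) ds.
Rewriting, the integral becomes -5·∫ 1/u du = -5·log(u).
Substituting back, u = 3*s**2 + 2*s + 5.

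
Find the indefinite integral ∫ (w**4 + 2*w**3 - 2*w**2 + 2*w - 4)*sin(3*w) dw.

Use integration by parts with u = w**4 + 2*w**3 - 2*w**2 + 2*w - 4, dv = sin(3*w) dw, so v = -cos(3*w)/3.
Apply parts 4 times (tabular method): alternate signs, differentiate u down to 0, integrate dv up.

-w**4*cos(3*w)/3 + 4*w**3*sin(3*w)/9 - 2*w**3*cos(3*w)/3 + 2*w**2*sin(3*w)/3 + 10*w**2*cos(3*w)/9 - 20*w*sin(3*w)/27 - 2*w*cos(3*w)/9 + 2*sin(3*w)/27 + 88*cos(3*w)/81 + C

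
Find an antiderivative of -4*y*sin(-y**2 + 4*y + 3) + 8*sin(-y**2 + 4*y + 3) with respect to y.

Let u = y**2 - 4*y - 3, so du = (2*y - 4) dy.
Rewriting, the integral becomes 2·∫ sin(u) du = 2·-cos(u).
Substituting back, u = y**2 - 4*y - 3.

-2*cos(-y**2 + 4*y + 3) + C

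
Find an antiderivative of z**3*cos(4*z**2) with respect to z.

Let u = z², du = 2z dz; rewrite as (1/2)∫ u^1·cos(4u) du.
Now integrate by parts 1 time.

z**2*sin(4*z**2)/8 + cos(4*z**2)/32 + C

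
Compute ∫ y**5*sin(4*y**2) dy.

-y**4*cos(4*y**2)/8 + y**2*sin(4*y**2)/16 + cos(4*y**2)/64 + C

Let u = y², du = 2y dy; rewrite as (1/2)∫ u^2·sin(4u) du.
Now integrate by parts 2 times.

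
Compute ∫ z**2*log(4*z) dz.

Use integration by parts with u = log(4*z), dv = z**2 dz.
Then du = 1/z dz and v = z**3/3.

z**3*(log(z) + 2*log(2))/3 - z**3/9 + C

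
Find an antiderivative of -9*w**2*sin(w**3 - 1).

Let u = w**3 - 1, so du = (3*w**2) dw.
Rewriting, the integral becomes -3·∫ sin(u) du = -3·-cos(u).
Substituting back, u = w**3 - 1.

3*cos(w**3 - 1) + C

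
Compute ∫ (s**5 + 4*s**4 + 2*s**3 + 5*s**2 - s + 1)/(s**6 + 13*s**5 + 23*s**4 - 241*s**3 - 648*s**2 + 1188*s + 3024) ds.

86966*log(s - 3)/496125 + 39*log(s + 2)/1000 + 43*log(s + 4)/588 - 2837*log(s + 6)/648 + 1909*log(s + 7)/375 - 332/(1575*s - 4725) + C

Factor the denominator: (s - 3)**2*(s + 2)*(s + 4)*(s + 6)*(s + 7).
Partial-fraction decomposition: 1909/(375*(s + 7)) - 2837/(648*(s + 6)) + 43/(588*(s + 4)) + 39/(1000*(s + 2)) + 86966/(496125*(s - 3)) + 332/(1575*(s - 3)**2).
Integrate each term; A/(s−a) gives A·log|s−a|; A/(s−a)² gives −A/(s−a).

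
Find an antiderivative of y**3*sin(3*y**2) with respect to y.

Let u = y², du = 2y dy; rewrite as (1/2)∫ u^1·sin(3u) du.
Now integrate by parts 1 time.

-y**2*cos(3*y**2)/6 + sin(3*y**2)/18 + C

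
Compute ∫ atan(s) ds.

Use integration by parts with u = arctan(s), dv = ds.
Then du = 1/(s**2 + 1) ds.

s*atan(s) - log(s**2 + 1)/2 + C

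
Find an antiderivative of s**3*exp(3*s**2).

(3*s**2 - 1)*exp(3*s**2)/18 + C

Let u = s², du = 2s ds; rewrite as (1/2)∫ u^1·exp(3u) du.
Now integrate by parts 1 time.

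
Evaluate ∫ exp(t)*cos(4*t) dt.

4*exp(t)*sin(4*t)/17 + exp(t)*cos(4*t)/17 + C

Let I denote the integral. Integrate by parts with u = cos(4*t), dv = exp(t) dt, so v = exp(t): I = exp(t)*cos(4*t) + 4·∫ exp(t)*sin(4*t) dt.
Apply parts again with u = sin(4*t), dv = exp(t) dt: ∫ exp(t)*sin(4*t) dt = exp(t)*sin(4*t) − 4·I. Substituting back brings back I: I = 4*exp(t)*sin(4*t) + exp(t)*cos(4*t) − 16·I.
Solving for I: (1 + 16)·I equals the remaining terms, so I = (1/17)·(4*exp(t)*sin(4*t) + exp(t)*cos(4*t)).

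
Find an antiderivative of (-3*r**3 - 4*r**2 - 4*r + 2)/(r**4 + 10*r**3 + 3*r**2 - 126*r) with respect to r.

Factor the denominator: r*(r - 3)*(r + 6)*(r + 7).
Partial-fraction decomposition: -863/(70*(r + 7)) + 265/(27*(r + 6)) - 127/(270*(r - 3)) - 1/(63*r).
Integrate each term: A/(r−a) contributes A·log|r−a|.

-log(r)/63 - 127*log(r - 3)/270 + 265*log(r + 6)/27 - 863*log(r + 7)/70 + C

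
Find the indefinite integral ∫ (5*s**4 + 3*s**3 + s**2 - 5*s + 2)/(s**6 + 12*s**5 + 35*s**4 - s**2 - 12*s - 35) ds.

Factor the denominator: (s - 1)*(s + 1)*(s + 5)*(s + 7)*(s**2 + 1).
Partial-fraction decomposition: (86*s - 27)/(650*(s**2 + 1)) - 5531/(2400*(s + 7)) + 467/(208*(s + 5)) - 5/(48*(s + 1)) + 1/(32*(s - 1)).
Integrate each term; A/(s−a) gives A·log|s−a|; the (Bs+D)/(s²+p²) term gives a log and an atan.

log(s - 1)/32 - 5*log(s + 1)/48 + 467*log(s + 5)/208 - 5531*log(s + 7)/2400 + 43*log(s**2 + 1)/650 - 27*atan(s)/650 + C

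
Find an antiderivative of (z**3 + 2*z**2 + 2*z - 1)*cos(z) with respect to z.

z**3*sin(z) + 2*z**2*sin(z) + 3*z**2*cos(z) - 4*z*sin(z) + 4*z*cos(z) - 5*sin(z) - 4*cos(z) + C

Use integration by parts with u = z**3 + 2*z**2 + 2*z - 1, dv = cos(z) dz, so v = sin(z).
Apply parts 3 times (tabular method): alternate signs, differentiate u down to 0, integrate dv up.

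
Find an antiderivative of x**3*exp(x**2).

Let u = x², du = 2x dx; rewrite as (1/2)∫ u^1·exp(1u) du.
Now integrate by parts 1 time.

(x**2 - 1)*exp(x**2)/2 + C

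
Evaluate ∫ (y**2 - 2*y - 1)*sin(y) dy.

-y**2*cos(y) + 2*y*sin(y) + 2*y*cos(y) - 2*sin(y) + 3*cos(y) + C

Use integration by parts with u = y**2 - 2*y - 1, dv = sin(y) dy, so v = -cos(y).
Apply parts 2 times (tabular method): alternate signs, differentiate u down to 0, integrate dv up.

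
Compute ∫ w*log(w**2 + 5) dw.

Let u = w**2 + 5, so du = (2*w) dw.
The integral becomes (1/2)·∫ log(u) du; integrate by parts with u′=log(u), dv′=du.

w**2*log(w**2 + 5)/2 - w**2/2 + 5*log(w**2 + 5)/2 + C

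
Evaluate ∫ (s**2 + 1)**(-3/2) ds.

Substitute s = tan(θ), so ds = sec(θ)^2 dθ and the radical becomes sqrt(s**2 + 1) = sec(θ) by the Pythagorean identity.
Integrate the resulting trig expression in θ, then back-substitute tan(θ) = s, sec(θ) = sqrt(s**2 + 1) (absorbing any constant into C).

s/sqrt(s**2 + 1) + C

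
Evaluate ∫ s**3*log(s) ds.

s**4*log(s)/4 - s**4/16 + C

Use integration by parts with u = log(s), dv = s**3 ds.
Then du = 1/s ds and v = s**4/4.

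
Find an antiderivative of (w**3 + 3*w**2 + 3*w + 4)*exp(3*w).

Use integration by parts with u = w**3 + 3*w**2 + 3*w + 4, dv = exp(3*w) dw, so v = exp(3*w)/3.
Apply parts 3 times (tabular method): alternate signs, differentiate u down to 0, integrate dv up.

(9*w**3 + 18*w**2 + 15*w + 31)*exp(3*w)/27 + C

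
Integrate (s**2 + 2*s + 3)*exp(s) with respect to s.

Use integration by parts with u = s**2 + 2*s + 3, dv = exp(s) ds, so v = exp(s).
Apply parts 2 times (tabular method): alternate signs, differentiate u down to 0, integrate dv up.

(s**2 + 3)*exp(s) + C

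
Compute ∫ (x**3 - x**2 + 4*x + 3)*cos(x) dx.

x**3*sin(x) - x**2*sin(x) + 3*x**2*cos(x) - 2*x*sin(x) - 2*x*cos(x) + 5*sin(x) - 2*cos(x) + C

Use integration by parts with u = x**3 - x**2 + 4*x + 3, dv = cos(x) dx, so v = sin(x).
Apply parts 3 times (tabular method): alternate signs, differentiate u down to 0, integrate dv up.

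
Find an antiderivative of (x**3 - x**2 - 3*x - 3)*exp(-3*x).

Use integration by parts with u = x**3 - x**2 - 3*x - 3, dv = exp(-3*x) dx, so v = -exp(-3*x)/3.
Apply parts 3 times (tabular method): alternate signs, differentiate u down to 0, integrate dv up.

(-x**3 + 3*x + 4)*exp(-3*x)/3 + C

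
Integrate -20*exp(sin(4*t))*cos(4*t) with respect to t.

-5*exp(sin(4*t)) + C

Let u = sin(4*t), so du = (4*cos(4*t)) dt.
Rewriting, the integral becomes -5·∫ e^u du = -5·e^u.
Substituting back, u = sin(4*t).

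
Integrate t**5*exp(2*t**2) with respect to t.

(2*t**4 - 2*t**2 + 1)*exp(2*t**2)/8 + C

Let u = t², du = 2t dt; rewrite as (1/2)∫ u^2·exp(2u) du.
Now integrate by parts 2 times.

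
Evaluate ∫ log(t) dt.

Use integration by parts with u = log(t), dv = dt.
Then du = 1/t dt and v = t.

t*log(t) - t + C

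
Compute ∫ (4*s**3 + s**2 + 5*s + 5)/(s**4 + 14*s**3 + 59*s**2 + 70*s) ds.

Factor the denominator: s*(s + 2)*(s + 5)*(s + 7).
Partial-fraction decomposition: 1353/(70*(s + 7)) - 33/(2*(s + 5)) + 11/(10*(s + 2)) + 1/(14*s).
Integrate each term: A/(s−a) contributes A·log|s−a|.

log(s)/14 + 11*log(s + 2)/10 - 33*log(s + 5)/2 + 1353*log(s + 7)/70 + C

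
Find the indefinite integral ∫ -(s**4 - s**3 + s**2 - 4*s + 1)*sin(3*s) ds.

s**4*cos(3*s)/3 - 4*s**3*sin(3*s)/9 - s**3*cos(3*s)/3 + s**2*sin(3*s)/3 - s**2*cos(3*s)/9 + 2*s*sin(3*s)/27 - 10*s*cos(3*s)/9 + 10*sin(3*s)/27 + 29*cos(3*s)/81 + C

Use integration by parts with u = s**4 - s**3 + s**2 - 4*s + 1, dv = -sin(3*s) ds, so v = cos(3*s)/3.
Apply parts 4 times (tabular method): alternate signs, differentiate u down to 0, integrate dv up.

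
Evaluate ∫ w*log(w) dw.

w**2*log(w)/2 - w**2/4 + C

Use integration by parts with u = log(w), dv = w dw.
Then du = 1/w dw and v = w**2/2.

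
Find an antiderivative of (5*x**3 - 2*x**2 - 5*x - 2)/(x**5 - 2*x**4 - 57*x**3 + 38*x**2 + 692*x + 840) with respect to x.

790*log(x - 7)/1053 - 274*log(x - 5)/539 + 3959*log(x + 2)/15876 - 281*log(x + 6)/572 + 10/(63*x + 126) + C

Factor the denominator: (x - 7)*(x - 5)*(x + 2)**2*(x + 6).
Partial-fraction decomposition: -281/(572*(x + 6)) + 3959/(15876*(x + 2)) - 10/(63*(x + 2)**2) - 274/(539*(x - 5)) + 790/(1053*(x - 7)).
Integrate each term; A/(x−a) gives A·log|x−a|; A/(x−a)² gives −A/(x−a).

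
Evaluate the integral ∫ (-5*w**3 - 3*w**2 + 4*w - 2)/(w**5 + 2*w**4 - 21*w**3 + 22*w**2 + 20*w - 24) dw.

Factor the denominator: (w - 2)**2*(w - 1)*(w + 1)*(w + 6).
Partial-fraction decomposition: 473/(1120*(w + 6)) + 2/(45*(w + 1)) - 3/(7*(w - 1)) - 11/(288*(w - 2)) - 23/(12*(w - 2)**2).
Integrate each term; A/(w−a) gives A·log|w−a|; A/(w−a)² gives −A/(w−a).

-11*log(w - 2)/288 - 3*log(w - 1)/7 + 2*log(w + 1)/45 + 473*log(w + 6)/1120 + 23/(12*w - 24) + C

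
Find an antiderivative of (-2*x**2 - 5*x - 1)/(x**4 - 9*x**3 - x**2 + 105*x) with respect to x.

-log(x)/105 - 67*log(x - 7)/70 + 19*log(x - 5)/20 + log(x + 3)/60 + C

Factor the denominator: x*(x - 7)*(x - 5)*(x + 3).
Partial-fraction decomposition: 1/(60*(x + 3)) + 19/(20*(x - 5)) - 67/(70*(x - 7)) - 1/(105*x).
Integrate each term: A/(x−a) contributes A·log|x−a|.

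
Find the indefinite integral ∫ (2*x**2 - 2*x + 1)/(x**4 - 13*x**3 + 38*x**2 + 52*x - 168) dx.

Factor the denominator: (x - 7)*(x - 6)*(x - 2)*(x + 2).
Partial-fraction decomposition: -13/(288*(x + 2)) + 1/(16*(x - 2)) - 61/(32*(x - 6)) + 17/(9*(x - 7)).
Integrate each term: A/(x−a) contributes A·log|x−a|.

17*log(x - 7)/9 - 61*log(x - 6)/32 + log(x - 2)/16 - 13*log(x + 2)/288 + C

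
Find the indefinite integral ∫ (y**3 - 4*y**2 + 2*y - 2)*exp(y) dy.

(y**3 - 7*y**2 + 16*y - 18)*exp(y) + C

Use integration by parts with u = y**3 - 4*y**2 + 2*y - 2, dv = exp(y) dy, so v = exp(y).
Apply parts 3 times (tabular method): alternate signs, differentiate u down to 0, integrate dv up.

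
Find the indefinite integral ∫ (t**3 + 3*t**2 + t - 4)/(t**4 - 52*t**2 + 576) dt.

163*log(t - 6)/120 - 7*log(t - 4)/10 - 3*log(t + 4)/20 + 59*log(t + 6)/120 + C

Factor the denominator: (t - 6)*(t - 4)*(t + 4)*(t + 6).
Partial-fraction decomposition: 59/(120*(t + 6)) - 3/(20*(t + 4)) - 7/(10*(t - 4)) + 163/(120*(t - 6)).
Integrate each term: A/(t−a) contributes A·log|t−a|.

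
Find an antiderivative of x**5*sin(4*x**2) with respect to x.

-x**4*cos(4*x**2)/8 + x**2*sin(4*x**2)/16 + cos(4*x**2)/64 + C

Let u = x², du = 2x dx; rewrite as (1/2)∫ u^2·sin(4u) du.
Now integrate by parts 2 times.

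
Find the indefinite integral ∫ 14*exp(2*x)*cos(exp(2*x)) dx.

Let u = exp(2*x), so du = (2*exp(2*x)) dx.
Rewriting, the integral becomes 7·∫ cos(u) du = 7·sin(u).
Substituting back, u = exp(2*x).

7*sin(exp(2*x)) + C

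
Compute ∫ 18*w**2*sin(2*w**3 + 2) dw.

Let u = 2*w**3 + 2, so du = (6*w**2) dw.
Rewriting, the integral becomes 3·∫ sin(u) du = 3·-cos(u).
Substituting back, u = 2*w**3 + 2.

-3*cos(2*w**3 + 2) + C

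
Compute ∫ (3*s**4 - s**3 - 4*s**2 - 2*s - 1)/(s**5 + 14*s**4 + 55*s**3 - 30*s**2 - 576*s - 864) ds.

173*log(s - 3)/2646 - 239*log(s + 3)/18 - 4029*log(s + 4)/196 + 3971*log(s + 6)/108 - 775/(14*s + 56) + C

Factor the denominator: (s - 3)*(s + 3)*(s + 4)**2*(s + 6).
Partial-fraction decomposition: 3971/(108*(s + 6)) - 4029/(196*(s + 4)) + 775/(14*(s + 4)**2) - 239/(18*(s + 3)) + 173/(2646*(s - 3)).
Integrate each term; A/(s−a) gives A·log|s−a|; A/(s−a)² gives −A/(s−a).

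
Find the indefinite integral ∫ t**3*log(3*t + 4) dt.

t**4*log(3*t + 4)/4 - t**4/16 + t**3/9 - 2*t**2/9 + 16*t/27 - 64*log(3*t + 4)/81 + C

Use integration by parts with u = log(3*t + 4), dv = t**3 dt.
Then du = 3/(3*t + 4) dt and v = t**4/4.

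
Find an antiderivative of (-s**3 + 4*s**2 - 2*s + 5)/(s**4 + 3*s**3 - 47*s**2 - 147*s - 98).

-13*log(s - 7)/84 - log(s + 1)/4 + 11*log(s + 2)/15 - 93*log(s + 7)/70 + C

Factor the denominator: (s - 7)*(s + 1)*(s + 2)*(s + 7).
Partial-fraction decomposition: -93/(70*(s + 7)) + 11/(15*(s + 2)) - 1/(4*(s + 1)) - 13/(84*(s - 7)).
Integrate each term: A/(s−a) contributes A·log|s−a|.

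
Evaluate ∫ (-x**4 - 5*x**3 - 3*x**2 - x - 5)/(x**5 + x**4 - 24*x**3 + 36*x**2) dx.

-13*log(x)/108 - 251*log(x - 3)/81 + 75*log(x - 2)/32 - 323*log(x + 6)/2592 + 5/(36*x) + C

Factor the denominator: x**2*(x - 3)*(x - 2)*(x + 6).
Partial-fraction decomposition: -323/(2592*(x + 6)) + 75/(32*(x - 2)) - 251/(81*(x - 3)) - 13/(108*x) - 5/(36*x**2).
Integrate each term; A/(x−a) gives A·log|x−a|; A/(x−a)² gives −A/(x−a).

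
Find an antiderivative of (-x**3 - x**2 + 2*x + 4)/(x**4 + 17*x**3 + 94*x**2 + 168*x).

log(x)/42 - 11*log(x + 4)/6 + 43*log(x + 6)/3 - 284*log(x + 7)/21 + C

Factor the denominator: x*(x + 4)*(x + 6)*(x + 7).
Partial-fraction decomposition: -284/(21*(x + 7)) + 43/(3*(x + 6)) - 11/(6*(x + 4)) + 1/(42*x).
Integrate each term: A/(x−a) contributes A·log|x−a|.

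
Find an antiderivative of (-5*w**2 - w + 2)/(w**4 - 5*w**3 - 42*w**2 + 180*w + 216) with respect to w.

Factor the denominator: (w - 6)**2*(w + 1)*(w + 6).
Partial-fraction decomposition: 43/(180*(w + 6)) - 2/(245*(w + 1)) - 407/(1764*(w - 6)) - 46/(21*(w - 6)**2).
Integrate each term; A/(w−a) gives A·log|w−a|; A/(w−a)² gives −A/(w−a).

-407*log(w - 6)/1764 - 2*log(w + 1)/245 + 43*log(w + 6)/180 + 46/(21*w - 126) + C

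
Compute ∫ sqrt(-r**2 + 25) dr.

Substitute r = 5·sin(θ), so dr = 5·cos(θ) dθ and the radical becomes sqrt(-r**2 + 25) = 5·cos(θ) by the Pythagorean identity.
Integrate the resulting trig expression in θ, then back-substitute θ = asin(r/5), sin(θ) = r/5, cos(θ) = sqrt(-r**2 + 25)/5 (absorbing any constant into C).

r*sqrt(-r**2 + 25)/2 + 25*asin(r/5)/2 + C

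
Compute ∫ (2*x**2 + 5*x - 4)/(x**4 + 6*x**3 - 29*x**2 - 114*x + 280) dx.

Factor the denominator: (x - 4)*(x - 2)*(x + 5)*(x + 7).
Partial-fraction decomposition: -59/(198*(x + 7)) + 1/(6*(x + 5)) - 1/(9*(x - 2)) + 8/(33*(x - 4)).
Integrate each term: A/(x−a) contributes A·log|x−a|.

8*log(x - 4)/33 - log(x - 2)/9 + log(x + 5)/6 - 59*log(x + 7)/198 + C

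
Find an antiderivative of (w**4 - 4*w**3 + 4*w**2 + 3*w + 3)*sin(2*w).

-w**4*cos(2*w)/2 + w**3*sin(2*w) + 2*w**3*cos(2*w) - 3*w**2*sin(2*w) - w**2*cos(2*w)/2 + w*sin(2*w)/2 - 9*w*cos(2*w)/2 + 9*sin(2*w)/4 - 5*cos(2*w)/4 + C

Use integration by parts with u = w**4 - 4*w**3 + 4*w**2 + 3*w + 3, dv = sin(2*w) dw, so v = -cos(2*w)/2.
Apply parts 4 times (tabular method): alternate signs, differentiate u down to 0, integrate dv up.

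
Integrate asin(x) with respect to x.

x*asin(x) + sqrt(-x**2 + 1) + C

Use integration by parts with u = arcsin(x), dv = dx.
Then du = 1/sqrt(-x**2 + 1) dx.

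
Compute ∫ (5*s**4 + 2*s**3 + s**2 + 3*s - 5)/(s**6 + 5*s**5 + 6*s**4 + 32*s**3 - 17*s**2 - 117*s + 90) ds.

Factor the denominator: (s - 1)**2*(s + 2)*(s + 5)*(s**2 + 9).
Partial-fraction decomposition: (5227*s + 13492)/(11050*(s**2 + 9)) - 40/(51*(s + 5)) + 19/(117*(s + 2)) + 67/(450*(s - 1)) + 1/(30*(s - 1)**2).
Integrate each term; A/(s−a) gives A·log|s−a|; the (Bs+D)/(s²+p²) term gives a log and an atan.

67*log(s - 1)/450 + 19*log(s + 2)/117 - 40*log(s + 5)/51 + 5227*log(s**2 + 9)/22100 + 6746*atan(s/3)/16575 - 1/(30*s - 30) + C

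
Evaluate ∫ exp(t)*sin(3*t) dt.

exp(t)*sin(3*t)/10 - 3*exp(t)*cos(3*t)/10 + C

Let I denote the integral. Integrate by parts with u = sin(3*t), dv = exp(t) dt, so v = exp(t): I = exp(t)*sin(3*t) − 3·∫ exp(t)*cos(3*t) dt.
Apply parts again with u = cos(3*t), dv = exp(t) dt: ∫ exp(t)*cos(3*t) dt = exp(t)*cos(3*t) + 3·I. Substituting back brings back I: I = exp(t)*sin(3*t) - 3*exp(t)*cos(3*t) − 9·I.
Solving for I: (1 + 9)·I equals the remaining terms, so I = (1/10)·(exp(t)*sin(3*t) - 3*exp(t)*cos(3*t)).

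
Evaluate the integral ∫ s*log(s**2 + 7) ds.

Let u = s**2 + 7, so du = (2*s) ds.
The integral becomes (1/2)·∫ log(u) du; integrate by parts with u′=log(u), dv′=du.

s**2*log(s**2 + 7)/2 - s**2/2 + 7*log(s**2 + 7)/2 + C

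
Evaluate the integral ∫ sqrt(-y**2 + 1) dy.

Substitute y = sin(θ), so dy = cos(θ) dθ and the radical becomes sqrt(-y**2 + 1) = cos(θ) by the Pythagorean identity.
Integrate the resulting trig expression in θ, then back-substitute θ = asin(y), sin(θ) = y, cos(θ) = sqrt(-y**2 + 1) (absorbing any constant into C).

y*sqrt(-y**2 + 1)/2 + asin(y)/2 + C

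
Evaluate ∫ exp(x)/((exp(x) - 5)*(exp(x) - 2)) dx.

Let u = e^x, du = e^x dx.
The integral becomes ∫ du/((u-5)(u-2)); decompose into partial fractions.

log(exp(x) - 5)/3 - log(exp(x) - 2)/3 + C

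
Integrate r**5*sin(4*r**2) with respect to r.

-r**4*cos(4*r**2)/8 + r**2*sin(4*r**2)/16 + cos(4*r**2)/64 + C

Let u = r², du = 2r dr; rewrite as (1/2)∫ u^2·sin(4u) du.
Now integrate by parts 2 times.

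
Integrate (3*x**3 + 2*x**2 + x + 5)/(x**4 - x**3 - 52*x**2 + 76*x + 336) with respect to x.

731*log(x - 6)/208 - 233*log(x - 4)/132 - 13*log(x + 2)/240 + 933*log(x + 7)/715 + C

Factor the denominator: (x - 6)*(x - 4)*(x + 2)*(x + 7).
Partial-fraction decomposition: 933/(715*(x + 7)) - 13/(240*(x + 2)) - 233/(132*(x - 4)) + 731/(208*(x - 6)).
Integrate each term: A/(x−a) contributes A·log|x−a|.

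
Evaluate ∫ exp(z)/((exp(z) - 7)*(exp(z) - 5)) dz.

log(exp(z) - 7)/2 - log(exp(z) - 5)/2 + C

Let u = e^z, du = e^z dz.
The integral becomes ∫ du/((u-5)(u-7)); decompose into partial fractions.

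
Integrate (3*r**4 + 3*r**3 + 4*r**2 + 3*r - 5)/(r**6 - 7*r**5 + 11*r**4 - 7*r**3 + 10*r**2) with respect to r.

-log(r)/20 + 236*log(r - 5)/195 - 89*log(r - 2)/60 + 21*log(r**2 + 1)/130 + 27*atan(r)/65 + 1/(2*r) + C

Factor the denominator: r**2*(r - 5)*(r - 2)*(r**2 + 1).
Partial-fraction decomposition: 3*(7*r + 9)/(65*(r**2 + 1)) - 89/(60*(r - 2)) + 236/(195*(r - 5)) - 1/(20*r) - 1/(2*r**2).
Integrate each term; A/(r−a) gives A·log|r−a|; the (Br+D)/(r²+p²) term gives a log and an atan.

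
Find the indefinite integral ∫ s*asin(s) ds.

Use integration by parts with u = arcsin(s), dv = s ds.
Then du = 1/sqrt(-s**2 + 1) ds.

s**2*asin(s)/2 + s*sqrt(-s**2 + 1)/4 - asin(s)/4 + C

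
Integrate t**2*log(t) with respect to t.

Use integration by parts with u = log(t), dv = t**2 dt.
Then du = 1/t dt and v = t**3/3.

t**3*log(t)/3 - t**3/9 + C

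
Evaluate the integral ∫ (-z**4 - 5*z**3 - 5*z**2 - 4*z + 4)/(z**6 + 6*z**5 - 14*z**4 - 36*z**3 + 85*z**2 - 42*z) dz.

-2*log(z)/21 - 8*log(z - 2)/9 + 231*log(z - 1)/256 + 5*log(z + 3)/192 + 899*log(z + 7)/16128 - 11/(32*z - 32) + C

Factor the denominator: z*(z - 2)*(z - 1)**2*(z + 3)*(z + 7).
Partial-fraction decomposition: 899/(16128*(z + 7)) + 5/(192*(z + 3)) + 231/(256*(z - 1)) + 11/(32*(z - 1)**2) - 8/(9*(z - 2)) - 2/(21*z).
Integrate each term; A/(z−a) gives A·log|z−a|; A/(z−a)² gives −A/(z−a).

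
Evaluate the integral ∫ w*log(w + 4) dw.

w**2*log(w + 4)/2 - w**2/4 + 2*w - 8*log(w + 4) + C

Use integration by parts with u = log(w + 4), dv = w dw.
Then du = 1/(w + 4) dw and v = w**2/2.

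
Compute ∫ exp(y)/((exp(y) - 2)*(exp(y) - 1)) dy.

Let u = e^y, du = e^y dy.
The integral becomes ∫ du/((u-1)(u-2)); decompose into partial fractions.

log(exp(y) - 2) - log(exp(y) - 1) + C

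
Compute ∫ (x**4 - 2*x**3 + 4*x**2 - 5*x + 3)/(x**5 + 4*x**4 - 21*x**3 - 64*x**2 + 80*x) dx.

3*log(x)/80 + 175*log(x - 4)/864 - log(x - 1)/90 - 471*log(x + 4)/160 + 1003*log(x + 5)/270 + C

Factor the denominator: x*(x - 4)*(x - 1)*(x + 4)*(x + 5).
Partial-fraction decomposition: 1003/(270*(x + 5)) - 471/(160*(x + 4)) - 1/(90*(x - 1)) + 175/(864*(x - 4)) + 3/(80*x).
Integrate each term: A/(x−a) contributes A·log|x−a|.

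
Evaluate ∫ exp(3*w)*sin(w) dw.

Let I denote the integral. Integrate by parts with u = sin(w), dv = exp(3*w) dw, so v = exp(3*w)/3: I = exp(3*w)*sin(w)/3 − (1/3)·∫ exp(3*w)*cos(w) dw.
Apply parts again with u = cos(w), dv = exp(3*w) dw: ∫ exp(3*w)*cos(w) dw = exp(3*w)*cos(w)/3 + (1/3)·I. Substituting back brings back I: I = exp(3*w)*sin(w)/3 - exp(3*w)*cos(w)/9 − (1/9)·I.
Solving for I: (1 + 1/9)·I equals the remaining terms, so I = (9/10)·(exp(3*w)*sin(w)/3 - exp(3*w)*cos(w)/9).

3*exp(3*w)*sin(w)/10 - exp(3*w)*cos(w)/10 + C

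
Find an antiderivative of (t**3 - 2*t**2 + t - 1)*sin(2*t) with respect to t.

Use integration by parts with u = t**3 - 2*t**2 + t - 1, dv = sin(2*t) dt, so v = -cos(2*t)/2.
Apply parts 3 times (tabular method): alternate signs, differentiate u down to 0, integrate dv up.

-t**3*cos(2*t)/2 + 3*t**2*sin(2*t)/4 + t**2*cos(2*t) - t*sin(2*t) + t*cos(2*t)/4 - sin(2*t)/8 + C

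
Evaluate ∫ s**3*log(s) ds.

s**4*log(s)/4 - s**4/16 + C

Use integration by parts with u = log(s), dv = s**3 ds.
Then du = 1/s ds and v = s**4/4.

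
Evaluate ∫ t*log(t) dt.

t**2*log(t)/2 - t**2/4 + C

Use integration by parts with u = log(t), dv = t dt.
Then du = 1/t dt and v = t**2/2.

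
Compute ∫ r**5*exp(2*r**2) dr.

Let u = r², du = 2r dr; rewrite as (1/2)∫ u^2·exp(2u) du.
Now integrate by parts 2 times.

(2*r**4 - 2*r**2 + 1)*exp(2*r**2)/8 + C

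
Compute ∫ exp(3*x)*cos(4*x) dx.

Let I denote the integral. Integrate by parts with u = cos(4*x), dv = exp(3*x) dx, so v = exp(3*x)/3: I = exp(3*x)*cos(4*x)/3 + (4/3)·∫ exp(3*x)*sin(4*x) dx.
Apply parts again with u = sin(4*x), dv = exp(3*x) dx: ∫ exp(3*x)*sin(4*x) dx = exp(3*x)*sin(4*x)/3 − (4/3)·I. Substituting back brings back I: I = 4*exp(3*x)*sin(4*x)/9 + exp(3*x)*cos(4*x)/3 − (16/9)·I.
Solving for I: (1 + 16/9)·I equals the remaining terms, so I = (9/25)·(4*exp(3*x)*sin(4*x)/9 + exp(3*x)*cos(4*x)/3).

4*exp(3*x)*sin(4*x)/25 + 3*exp(3*x)*cos(4*x)/25 + C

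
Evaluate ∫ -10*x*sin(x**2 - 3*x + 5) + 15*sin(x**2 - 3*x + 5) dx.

5*cos(x**2 - 3*x + 5) + C

Let u = x**2 - 3*x + 5, so du = (2*x - 3) dx.
Rewriting, the integral becomes -5·∫ sin(u) du = -5·-cos(u).
Substituting back, u = x**2 - 3*x + 5.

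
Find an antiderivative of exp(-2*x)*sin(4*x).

-exp(-2*x)*sin(4*x)/10 - exp(-2*x)*cos(4*x)/5 + C

Let I denote the integral. Integrate by parts with u = sin(4*x), dv = exp(-2*x) dx, so v = -exp(-2*x)/2: I = -exp(-2*x)*sin(4*x)/2 + 2·∫ exp(-2*x)*cos(4*x) dx.
Apply parts again with u = cos(4*x), dv = exp(-2*x) dx: ∫ exp(-2*x)*cos(4*x) dx = -exp(-2*x)*cos(4*x)/2 − 2·I. Substituting back brings back I: I = -exp(-2*x)*sin(4*x)/2 - exp(-2*x)*cos(4*x) − 4·I.
Solving for I: (1 + 4)·I equals the remaining terms, so I = (1/5)·(-exp(-2*x)*sin(4*x)/2 - exp(-2*x)*cos(4*x)).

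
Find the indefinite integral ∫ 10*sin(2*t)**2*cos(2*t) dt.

5*sin(2*t)**3/3 + C

Let u = sin(2*t), so du = (2*cos(2*t)) dt.
Rewriting, the integral becomes 5·∫ u^2 du = 5·u^3/3.
Substituting back, u = sin(2*t).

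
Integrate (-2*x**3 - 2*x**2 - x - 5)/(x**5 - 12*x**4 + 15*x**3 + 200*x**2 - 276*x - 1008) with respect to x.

-398*log(x - 7)/135 + 515*log(x - 6)/144 - 169*log(x - 4)/252 - 5*log(x + 2)/432 + 17*log(x + 3)/315 + C

Factor the denominator: (x - 7)*(x - 6)*(x - 4)*(x + 2)*(x + 3).
Partial-fraction decomposition: 17/(315*(x + 3)) - 5/(432*(x + 2)) - 169/(252*(x - 4)) + 515/(144*(x - 6)) - 398/(135*(x - 7)).
Integrate each term: A/(x−a) contributes A·log|x−a|.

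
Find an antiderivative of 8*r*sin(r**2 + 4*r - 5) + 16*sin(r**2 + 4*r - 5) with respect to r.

-4*cos(r**2 + 4*r - 5) + C

Let u = r**2 + 4*r - 5, so du = (2*r + 4) dr.
Rewriting, the integral becomes 4·∫ sin(u) du = 4·-cos(u).
Substituting back, u = r**2 + 4*r - 5.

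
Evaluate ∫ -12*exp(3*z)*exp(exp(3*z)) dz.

Let u = exp(3*z), so du = (3*exp(3*z)) dz.
Rewriting, the integral becomes -4·∫ e^u du = -4·e^u.
Substituting back, u = exp(3*z).

-4*exp(exp(3*z)) + C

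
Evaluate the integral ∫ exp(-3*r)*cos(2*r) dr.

Let I denote the integral. Integrate by parts with u = cos(2*r), dv = exp(-3*r) dr, so v = -exp(-3*r)/3: I = -exp(-3*r)*cos(2*r)/3 − (2/3)·∫ exp(-3*r)*sin(2*r) dr.
Apply parts again with u = sin(2*r), dv = exp(-3*r) dr: ∫ exp(-3*r)*sin(2*r) dr = -exp(-3*r)*sin(2*r)/3 + (2/3)·I. Substituting back brings back I: I = 2*exp(-3*r)*sin(2*r)/9 - exp(-3*r)*cos(2*r)/3 − (4/9)·I.
Solving for I: (1 + 4/9)·I equals the remaining terms, so I = (9/13)·(2*exp(-3*r)*sin(2*r)/9 - exp(-3*r)*cos(2*r)/3).

2*exp(-3*r)*sin(2*r)/13 - 3*exp(-3*r)*cos(2*r)/13 + C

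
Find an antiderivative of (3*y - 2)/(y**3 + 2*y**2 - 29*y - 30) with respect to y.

13*log(y - 5)/66 + log(y + 1)/6 - 4*log(y + 6)/11 + C

Factor the denominator: (y - 5)*(y + 1)*(y + 6).
Partial-fraction decomposition: -4/(11*(y + 6)) + 1/(6*(y + 1)) + 13/(66*(y - 5)).
Integrate each term: A/(y−a) contributes A·log|y−a|.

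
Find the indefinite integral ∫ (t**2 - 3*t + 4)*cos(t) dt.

t**2*sin(t) - 3*t*sin(t) + 2*t*cos(t) + 2*sin(t) - 3*cos(t) + C

Use integration by parts with u = t**2 - 3*t + 4, dv = cos(t) dt, so v = sin(t).
Apply parts 2 times (tabular method): alternate signs, differentiate u down to 0, integrate dv up.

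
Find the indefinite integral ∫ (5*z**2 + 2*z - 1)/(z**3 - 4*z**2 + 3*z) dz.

-log(z)/3 + 25*log(z - 3)/3 - 3*log(z - 1) + C

Factor the denominator: z*(z - 3)*(z - 1).
Partial-fraction decomposition: -3/(z - 1) + 25/(3*(z - 3)) - 1/(3*z).
Integrate each term: A/(z−a) contributes A·log|z−a|.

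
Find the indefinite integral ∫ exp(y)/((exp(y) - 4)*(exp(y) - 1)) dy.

Let u = e^y, du = e^y dy.
The integral becomes ∫ du/((u-1)(u-4)); decompose into partial fractions.

log(exp(y) - 4)/3 - log(exp(y) - 1)/3 + C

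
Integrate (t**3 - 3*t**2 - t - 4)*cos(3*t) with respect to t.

Use integration by parts with u = t**3 - 3*t**2 - t - 4, dv = cos(3*t) dt, so v = sin(3*t)/3.
Apply parts 3 times (tabular method): alternate signs, differentiate u down to 0, integrate dv up.

t**3*sin(3*t)/3 - t**2*sin(3*t) + t**2*cos(3*t)/3 - 5*t*sin(3*t)/9 - 2*t*cos(3*t)/3 - 10*sin(3*t)/9 - 5*cos(3*t)/27 + C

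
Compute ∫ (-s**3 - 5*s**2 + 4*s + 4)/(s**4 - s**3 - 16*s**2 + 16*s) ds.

log(s)/4 - 31*log(s - 4)/24 - 2*log(s - 1)/15 + 7*log(s + 4)/40 + C

Factor the denominator: s*(s - 4)*(s - 1)*(s + 4).
Partial-fraction decomposition: 7/(40*(s + 4)) - 2/(15*(s - 1)) - 31/(24*(s - 4)) + 1/(4*s).
Integrate each term: A/(s−a) contributes A·log|s−a|.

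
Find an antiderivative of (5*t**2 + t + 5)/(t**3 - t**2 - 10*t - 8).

89*log(t - 4)/30 - 9*log(t + 1)/5 + 23*log(t + 2)/6 + C

Factor the denominator: (t - 4)*(t + 1)*(t + 2).
Partial-fraction decomposition: 23/(6*(t + 2)) - 9/(5*(t + 1)) + 89/(30*(t - 4)).
Integrate each term: A/(t−a) contributes A·log|t−a|.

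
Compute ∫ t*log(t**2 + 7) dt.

Let u = t**2 + 7, so du = (2*t) dt.
The integral becomes (1/2)·∫ log(u) du; integrate by parts with u′=log(u), dv′=du.

t**2*log(t**2 + 7)/2 - t**2/2 + 7*log(t**2 + 7)/2 + C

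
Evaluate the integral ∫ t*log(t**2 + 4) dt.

t**2*log(t**2 + 4)/2 - t**2/2 + 2*log(t**2 + 4) + C

Let u = t**2 + 4, so du = (2*t) dt.
The integral becomes (1/2)·∫ log(u) du; integrate by parts with u′=log(u), dv′=du.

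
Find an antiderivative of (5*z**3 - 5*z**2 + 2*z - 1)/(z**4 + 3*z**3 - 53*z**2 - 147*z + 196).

1483*log(z - 7)/924 - log(z - 1)/240 - 409*log(z + 4)/165 + 1975*log(z + 7)/336 + C

Factor the denominator: (z - 7)*(z - 1)*(z + 4)*(z + 7).
Partial-fraction decomposition: 1975/(336*(z + 7)) - 409/(165*(z + 4)) - 1/(240*(z - 1)) + 1483/(924*(z - 7)).
Integrate each term: A/(z−a) contributes A·log|z−a|.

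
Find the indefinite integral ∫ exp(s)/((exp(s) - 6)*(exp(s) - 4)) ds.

Let u = e^s, du = e^s ds.
The integral becomes ∫ du/((u-6)(u-4)); decompose into partial fractions.

log(exp(s) - 6)/2 - log(exp(s) - 4)/2 + C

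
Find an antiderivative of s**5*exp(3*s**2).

Let u = s², du = 2s ds; rewrite as (1/2)∫ u^2·exp(3u) du.
Now integrate by parts 2 times.

(9*s**4 - 6*s**2 + 2)*exp(3*s**2)/54 + C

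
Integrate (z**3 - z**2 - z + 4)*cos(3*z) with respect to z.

Use integration by parts with u = z**3 - z**2 - z + 4, dv = cos(3*z) dz, so v = sin(3*z)/3.
Apply parts 3 times (tabular method): alternate signs, differentiate u down to 0, integrate dv up.

z**3*sin(3*z)/3 - z**2*sin(3*z)/3 + z**2*cos(3*z)/3 - 5*z*sin(3*z)/9 - 2*z*cos(3*z)/9 + 38*sin(3*z)/27 - 5*cos(3*z)/27 + C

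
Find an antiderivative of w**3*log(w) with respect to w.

Use integration by parts with u = log(w), dv = w**3 dw.
Then du = 1/w dw and v = w**4/4.

w**4*log(w)/4 - w**4/16 + C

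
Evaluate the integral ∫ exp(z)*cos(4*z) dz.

4*exp(z)*sin(4*z)/17 + exp(z)*cos(4*z)/17 + C

Let I denote the integral. Integrate by parts with u = cos(4*z), dv = exp(z) dz, so v = exp(z): I = exp(z)*cos(4*z) + 4·∫ exp(z)*sin(4*z) dz.
Apply parts again with u = sin(4*z), dv = exp(z) dz: ∫ exp(z)*sin(4*z) dz = exp(z)*sin(4*z) − 4·I. Substituting back brings back I: I = 4*exp(z)*sin(4*z) + exp(z)*cos(4*z) − 16·I.
Solving for I: (1 + 16)·I equals the remaining terms, so I = (1/17)·(4*exp(z)*sin(4*z) + exp(z)*cos(4*z)).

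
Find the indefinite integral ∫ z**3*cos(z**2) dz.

Let u = z², du = 2z dz; rewrite as (1/2)∫ u^1·cos(1u) du.
Now integrate by parts 1 time.

z**2*sin(z**2)/2 + cos(z**2)/2 + C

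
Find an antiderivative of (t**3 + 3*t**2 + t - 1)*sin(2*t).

-t**3*cos(2*t)/2 + 3*t**2*sin(2*t)/4 - 3*t**2*cos(2*t)/2 + 3*t*sin(2*t)/2 + t*cos(2*t)/4 - sin(2*t)/8 + 5*cos(2*t)/4 + C

Use integration by parts with u = t**3 + 3*t**2 + t - 1, dv = sin(2*t) dt, so v = -cos(2*t)/2.
Apply parts 3 times (tabular method): alternate signs, differentiate u down to 0, integrate dv up.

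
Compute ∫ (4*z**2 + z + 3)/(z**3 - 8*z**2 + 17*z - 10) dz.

Factor the denominator: (z - 5)*(z - 2)*(z - 1).
Partial-fraction decomposition: 2/(z - 1) - 7/(z - 2) + 9/(z - 5).
Integrate each term: A/(z−a) contributes A·log|z−a|.

9*log(z - 5) - 7*log(z - 2) + 2*log(z - 1) + C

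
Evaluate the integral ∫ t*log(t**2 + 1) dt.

Let u = t**2 + 1, so du = (2*t) dt.
The integral becomes (1/2)·∫ log(u) du; integrate by parts with u′=log(u), dv′=du.

t**2*log(t**2 + 1)/2 - t**2/2 + log(t**2 + 1)/2 + C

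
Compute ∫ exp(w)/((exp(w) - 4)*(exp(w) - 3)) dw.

Let u = e^w, du = e^w dw.
The integral becomes ∫ du/((u-4)(u-3)); decompose into partial fractions.

log(exp(w) - 4) - log(exp(w) - 3) + C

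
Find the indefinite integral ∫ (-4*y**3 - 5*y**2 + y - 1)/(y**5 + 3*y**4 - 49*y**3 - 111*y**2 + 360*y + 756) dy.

-1039*log(y - 6)/2808 + 151*log(y - 3)/900 + 9*log(y + 2)/200 - 59*log(y + 3)/216 + 1119*log(y + 7)/2600 + C

Factor the denominator: (y - 6)*(y - 3)*(y + 2)*(y + 3)*(y + 7).
Partial-fraction decomposition: 1119/(2600*(y + 7)) - 59/(216*(y + 3)) + 9/(200*(y + 2)) + 151/(900*(y - 3)) - 1039/(2808*(y - 6)).
Integrate each term: A/(y−a) contributes A·log|y−a|.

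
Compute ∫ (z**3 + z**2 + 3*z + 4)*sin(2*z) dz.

Use integration by parts with u = z**3 + z**2 + 3*z + 4, dv = sin(2*z) dz, so v = -cos(2*z)/2.
Apply parts 3 times (tabular method): alternate signs, differentiate u down to 0, integrate dv up.

-z**3*cos(2*z)/2 + 3*z**2*sin(2*z)/4 - z**2*cos(2*z)/2 + z*sin(2*z)/2 - 3*z*cos(2*z)/4 + 3*sin(2*z)/8 - 7*cos(2*z)/4 + C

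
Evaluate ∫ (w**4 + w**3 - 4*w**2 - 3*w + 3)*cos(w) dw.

Use integration by parts with u = w**4 + w**3 - 4*w**2 - 3*w + 3, dv = cos(w) dw, so v = sin(w).
Apply parts 4 times (tabular method): alternate signs, differentiate u down to 0, integrate dv up.

w**4*sin(w) + w**3*sin(w) + 4*w**3*cos(w) - 16*w**2*sin(w) + 3*w**2*cos(w) - 9*w*sin(w) - 32*w*cos(w) + 35*sin(w) - 9*cos(w) + C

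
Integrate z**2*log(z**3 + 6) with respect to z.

z**3*log(z**3 + 6)/3 - z**3/3 + 2*log(z**3 + 6) + C

Let u = z**3 + 6, so du = (3*z**2) dz.
The integral becomes (1/3)·∫ log(u) du; integrate by parts with u′=log(u), dv′=du.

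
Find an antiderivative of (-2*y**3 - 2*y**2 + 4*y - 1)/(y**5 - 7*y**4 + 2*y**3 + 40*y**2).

Factor the denominator: y**2*(y - 5)*(y - 4)*(y + 2).
Partial-fraction decomposition: -1/(168*(y + 2)) + 145/(96*(y - 4)) - 281/(175*(y - 5)) + 81/(800*y) - 1/(40*y**2).
Integrate each term; A/(y−a) gives A·log|y−a|; A/(y−a)² gives −A/(y−a).

81*log(y)/800 - 281*log(y - 5)/175 + 145*log(y - 4)/96 - log(y + 2)/168 + 1/(40*y) + C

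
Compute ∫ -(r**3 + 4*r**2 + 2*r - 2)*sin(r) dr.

Use integration by parts with u = r**3 + 4*r**2 + 2*r - 2, dv = -sin(r) dr, so v = cos(r).
Apply parts 3 times (tabular method): alternate signs, differentiate u down to 0, integrate dv up.

r**3*cos(r) - 3*r**2*sin(r) + 4*r**2*cos(r) - 8*r*sin(r) - 4*r*cos(r) + 4*sin(r) - 10*cos(r) + C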